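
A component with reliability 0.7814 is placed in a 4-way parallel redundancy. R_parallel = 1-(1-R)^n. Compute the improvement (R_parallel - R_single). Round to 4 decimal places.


R_single = 0.7814, n = 4
1 - R_single = 0.2186
(1 - R_single)^n = 0.2186^4 = 0.0023
R_parallel = 1 - 0.0023 = 0.9977
Improvement = 0.9977 - 0.7814
Improvement = 0.2163

0.2163


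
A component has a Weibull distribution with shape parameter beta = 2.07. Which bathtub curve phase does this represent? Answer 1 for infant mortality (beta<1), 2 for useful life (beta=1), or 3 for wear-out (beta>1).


beta = 2.07
Compare beta to 1:
beta < 1 => infant mortality (phase 1)
beta = 1 => useful life (phase 2)
beta > 1 => wear-out (phase 3)
Since beta = 2.07, this is wear-out (increasing failure rate)
Phase = 3

3


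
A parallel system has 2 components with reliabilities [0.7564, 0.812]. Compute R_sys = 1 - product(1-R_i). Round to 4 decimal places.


Components: [0.7564, 0.812]
(1 - 0.7564) = 0.2436, running product = 0.2436
(1 - 0.812) = 0.188, running product = 0.0458
Product of (1-R_i) = 0.0458
R_sys = 1 - 0.0458 = 0.9542

0.9542


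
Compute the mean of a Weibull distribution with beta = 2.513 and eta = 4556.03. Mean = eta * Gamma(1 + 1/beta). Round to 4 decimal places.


beta = 2.513, eta = 4556.03
1/beta = 0.3979
1 + 1/beta = 1.3979
Gamma(1.3979) = 0.8874
Mean = 4556.03 * 0.8874
Mean = 4042.9229

4042.9229


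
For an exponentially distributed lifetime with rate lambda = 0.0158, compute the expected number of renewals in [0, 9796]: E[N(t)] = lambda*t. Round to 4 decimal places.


lambda = 0.0158
t = 9796
E[N(t)] = lambda * t
E[N(t)] = 0.0158 * 9796
E[N(t)] = 154.7768

154.7768


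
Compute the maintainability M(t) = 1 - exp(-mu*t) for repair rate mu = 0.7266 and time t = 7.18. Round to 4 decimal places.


mu = 0.7266, t = 7.18
mu * t = 0.7266 * 7.18 = 5.217
exp(-5.217) = 0.0054
M(t) = 1 - 0.0054
M(t) = 0.9946

0.9946


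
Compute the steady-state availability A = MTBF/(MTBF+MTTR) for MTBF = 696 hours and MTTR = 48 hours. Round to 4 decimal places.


MTBF = 696
MTTR = 48
MTBF + MTTR = 744
A = 696 / 744
A = 0.9355

0.9355


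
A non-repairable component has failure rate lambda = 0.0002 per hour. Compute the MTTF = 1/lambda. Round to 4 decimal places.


lambda = 0.0002
MTTF = 1 / 0.0002
MTTF = 5000.0

5000.0


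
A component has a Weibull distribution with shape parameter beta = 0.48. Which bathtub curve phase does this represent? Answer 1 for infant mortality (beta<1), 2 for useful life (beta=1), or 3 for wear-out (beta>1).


beta = 0.48
Compare beta to 1:
beta < 1 => infant mortality (phase 1)
beta = 1 => useful life (phase 2)
beta > 1 => wear-out (phase 3)
Since beta = 0.48, this is infant mortality (decreasing failure rate)
Phase = 1

1


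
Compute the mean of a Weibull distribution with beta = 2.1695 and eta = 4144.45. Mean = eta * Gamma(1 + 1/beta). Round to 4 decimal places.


beta = 2.1695, eta = 4144.45
1/beta = 0.4609
1 + 1/beta = 1.4609
Gamma(1.4609) = 0.8856
Mean = 4144.45 * 0.8856
Mean = 3670.339

3670.339


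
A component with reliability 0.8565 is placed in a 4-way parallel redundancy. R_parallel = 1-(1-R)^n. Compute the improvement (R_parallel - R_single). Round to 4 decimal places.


R_single = 0.8565, n = 4
1 - R_single = 0.1435
(1 - R_single)^n = 0.1435^4 = 0.0004
R_parallel = 1 - 0.0004 = 0.9996
Improvement = 0.9996 - 0.8565
Improvement = 0.1431

0.1431


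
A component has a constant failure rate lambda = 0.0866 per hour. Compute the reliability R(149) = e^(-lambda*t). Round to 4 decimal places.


lambda = 0.0866
t = 149
lambda * t = 12.9034
R(t) = e^(-12.9034)
R(t) = 0.0

0.0


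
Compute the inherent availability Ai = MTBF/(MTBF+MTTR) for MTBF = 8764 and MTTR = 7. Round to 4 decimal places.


MTBF = 8764
MTTR = 7
MTBF + MTTR = 8771
Ai = 8764 / 8771
Ai = 0.9992

0.9992


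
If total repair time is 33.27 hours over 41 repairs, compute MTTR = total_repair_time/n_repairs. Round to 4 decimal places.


total_repair_time = 33.27
n_repairs = 41
MTTR = 33.27 / 41
MTTR = 0.8115

0.8115


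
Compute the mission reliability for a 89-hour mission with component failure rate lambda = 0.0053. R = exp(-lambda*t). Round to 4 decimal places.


lambda = 0.0053
mission_time = 89
lambda * t = 0.0053 * 89 = 0.4717
R = exp(-0.4717)
R = 0.6239

0.6239


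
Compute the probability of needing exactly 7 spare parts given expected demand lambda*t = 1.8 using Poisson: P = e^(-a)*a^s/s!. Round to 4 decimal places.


a = 1.8, s = 7
e^(-a) = e^(-1.8) = 0.1653
a^s = 1.8^7 = 61.222
s! = 5040
P = 0.1653 * 61.222 / 5040
P = 0.002

0.002


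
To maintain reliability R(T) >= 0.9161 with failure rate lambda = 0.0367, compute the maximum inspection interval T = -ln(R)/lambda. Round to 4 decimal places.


R_target = 0.9161
lambda = 0.0367
-ln(0.9161) = 0.0876
T = 0.0876 / 0.0367
T = 2.3877

2.3877


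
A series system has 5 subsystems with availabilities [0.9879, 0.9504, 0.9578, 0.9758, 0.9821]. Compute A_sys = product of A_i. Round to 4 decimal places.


Subsystems: [0.9879, 0.9504, 0.9578, 0.9758, 0.9821]
After subsystem 1 (A=0.9879): product = 0.9879
After subsystem 2 (A=0.9504): product = 0.9389
After subsystem 3 (A=0.9578): product = 0.8993
After subsystem 4 (A=0.9758): product = 0.8775
After subsystem 5 (A=0.9821): product = 0.8618
A_sys = 0.8618

0.8618


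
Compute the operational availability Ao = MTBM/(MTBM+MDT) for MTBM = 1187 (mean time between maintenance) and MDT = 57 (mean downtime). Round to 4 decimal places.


MTBM = 1187
MDT = 57
MTBM + MDT = 1244
Ao = 1187 / 1244
Ao = 0.9542

0.9542


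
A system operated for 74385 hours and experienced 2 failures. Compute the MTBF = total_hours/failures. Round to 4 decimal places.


total_hours = 74385
failures = 2
MTBF = 74385 / 2
MTBF = 37192.5

37192.5


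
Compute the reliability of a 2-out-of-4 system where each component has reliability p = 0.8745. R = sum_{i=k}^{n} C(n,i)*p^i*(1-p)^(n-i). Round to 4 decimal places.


k = 2, n = 4, p = 0.8745
i=2: C(4,2)=6 * 0.8745^2 * 0.1255^2 = 0.0723
i=3: C(4,3)=4 * 0.8745^3 * 0.1255^1 = 0.3357
i=4: C(4,4)=1 * 0.8745^4 * 0.1255^0 = 0.5848
R = sum of terms = 0.9928

0.9928


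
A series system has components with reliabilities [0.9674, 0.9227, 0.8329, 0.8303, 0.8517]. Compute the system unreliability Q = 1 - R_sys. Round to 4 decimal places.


Components: [0.9674, 0.9227, 0.8329, 0.8303, 0.8517]
After component 1: product = 0.9674
After component 2: product = 0.8926
After component 3: product = 0.7435
After component 4: product = 0.6173
After component 5: product = 0.5258
R_sys = 0.5258
Q = 1 - 0.5258 = 0.4742

0.4742


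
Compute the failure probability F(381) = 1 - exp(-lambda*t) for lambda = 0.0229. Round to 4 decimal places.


lambda = 0.0229, t = 381
lambda * t = 8.7249
exp(-8.7249) = 0.0002
F(t) = 1 - 0.0002
F(t) = 0.9998

0.9998


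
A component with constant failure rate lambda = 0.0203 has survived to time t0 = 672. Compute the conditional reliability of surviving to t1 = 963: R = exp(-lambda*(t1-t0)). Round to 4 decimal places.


lambda = 0.0203
t0 = 672, t1 = 963
t1 - t0 = 291
lambda * (t1-t0) = 0.0203 * 291 = 5.9073
R = exp(-5.9073)
R = 0.0027

0.0027


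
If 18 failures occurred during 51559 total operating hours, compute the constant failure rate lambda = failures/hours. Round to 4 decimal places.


failures = 18
total_hours = 51559
lambda = 18 / 51559
lambda = 0.0003

0.0003


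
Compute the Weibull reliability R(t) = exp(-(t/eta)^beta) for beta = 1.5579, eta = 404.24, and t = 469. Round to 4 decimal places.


beta = 1.5579, eta = 404.24, t = 469
t/eta = 469 / 404.24 = 1.1602
(t/eta)^beta = 1.1602^1.5579 = 1.2605
R(t) = exp(-1.2605)
R(t) = 0.2835

0.2835


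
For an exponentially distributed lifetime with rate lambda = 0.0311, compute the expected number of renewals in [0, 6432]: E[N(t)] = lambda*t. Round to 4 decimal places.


lambda = 0.0311
t = 6432
E[N(t)] = lambda * t
E[N(t)] = 0.0311 * 6432
E[N(t)] = 200.0352

200.0352


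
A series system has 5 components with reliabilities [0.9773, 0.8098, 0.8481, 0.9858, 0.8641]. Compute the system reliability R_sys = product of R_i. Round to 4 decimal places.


Components: [0.9773, 0.8098, 0.8481, 0.9858, 0.8641]
After component 1 (R=0.9773): product = 0.9773
After component 2 (R=0.8098): product = 0.7914
After component 3 (R=0.8481): product = 0.6712
After component 4 (R=0.9858): product = 0.6617
After component 5 (R=0.8641): product = 0.5717
R_sys = 0.5717

0.5717


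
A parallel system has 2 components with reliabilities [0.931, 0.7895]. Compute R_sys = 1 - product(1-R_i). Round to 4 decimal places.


Components: [0.931, 0.7895]
(1 - 0.931) = 0.069, running product = 0.069
(1 - 0.7895) = 0.2105, running product = 0.0145
Product of (1-R_i) = 0.0145
R_sys = 1 - 0.0145 = 0.9855

0.9855


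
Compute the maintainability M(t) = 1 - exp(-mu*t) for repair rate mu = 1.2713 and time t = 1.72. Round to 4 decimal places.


mu = 1.2713, t = 1.72
mu * t = 1.2713 * 1.72 = 2.1866
exp(-2.1866) = 0.1123
M(t) = 1 - 0.1123
M(t) = 0.8877

0.8877


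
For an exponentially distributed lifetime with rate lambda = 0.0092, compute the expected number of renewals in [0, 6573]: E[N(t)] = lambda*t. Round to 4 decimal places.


lambda = 0.0092
t = 6573
E[N(t)] = lambda * t
E[N(t)] = 0.0092 * 6573
E[N(t)] = 60.4716

60.4716


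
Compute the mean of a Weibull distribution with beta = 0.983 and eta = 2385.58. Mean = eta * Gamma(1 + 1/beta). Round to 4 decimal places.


beta = 0.983, eta = 2385.58
1/beta = 1.0173
1 + 1/beta = 2.0173
Gamma(2.0173) = 1.0074
Mean = 2385.58 * 1.0074
Mean = 2403.3173

2403.3173


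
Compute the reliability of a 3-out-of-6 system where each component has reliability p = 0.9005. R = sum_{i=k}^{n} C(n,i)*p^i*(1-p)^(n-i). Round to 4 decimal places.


k = 3, n = 6, p = 0.9005
i=3: C(6,3)=20 * 0.9005^3 * 0.0995^3 = 0.0144
i=4: C(6,4)=15 * 0.9005^4 * 0.0995^2 = 0.0977
i=5: C(6,5)=6 * 0.9005^5 * 0.0995^1 = 0.3535
i=6: C(6,6)=1 * 0.9005^6 * 0.0995^0 = 0.5332
R = sum of terms = 0.9988

0.9988


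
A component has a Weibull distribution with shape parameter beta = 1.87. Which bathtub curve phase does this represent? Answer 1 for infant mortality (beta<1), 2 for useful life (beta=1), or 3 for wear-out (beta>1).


beta = 1.87
Compare beta to 1:
beta < 1 => infant mortality (phase 1)
beta = 1 => useful life (phase 2)
beta > 1 => wear-out (phase 3)
Since beta = 1.87, this is wear-out (increasing failure rate)
Phase = 3

3


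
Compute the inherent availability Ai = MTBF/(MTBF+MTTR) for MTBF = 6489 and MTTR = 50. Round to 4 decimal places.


MTBF = 6489
MTTR = 50
MTBF + MTTR = 6539
Ai = 6489 / 6539
Ai = 0.9924

0.9924


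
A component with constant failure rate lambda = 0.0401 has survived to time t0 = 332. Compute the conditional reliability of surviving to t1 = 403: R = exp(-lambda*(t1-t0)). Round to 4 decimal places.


lambda = 0.0401
t0 = 332, t1 = 403
t1 - t0 = 71
lambda * (t1-t0) = 0.0401 * 71 = 2.8471
R = exp(-2.8471)
R = 0.058

0.058


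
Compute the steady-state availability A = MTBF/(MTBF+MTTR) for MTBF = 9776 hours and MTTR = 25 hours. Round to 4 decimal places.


MTBF = 9776
MTTR = 25
MTBF + MTTR = 9801
A = 9776 / 9801
A = 0.9974

0.9974


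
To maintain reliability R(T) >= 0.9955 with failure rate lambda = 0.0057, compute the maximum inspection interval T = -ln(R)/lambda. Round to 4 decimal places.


R_target = 0.9955
lambda = 0.0057
-ln(0.9955) = 0.0045
T = 0.0045 / 0.0057
T = 0.7913

0.7913


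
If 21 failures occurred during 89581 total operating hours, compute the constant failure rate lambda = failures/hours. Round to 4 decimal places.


failures = 21
total_hours = 89581
lambda = 21 / 89581
lambda = 0.0002

0.0002


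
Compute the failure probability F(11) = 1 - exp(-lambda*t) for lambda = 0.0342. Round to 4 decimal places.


lambda = 0.0342, t = 11
lambda * t = 0.3762
exp(-0.3762) = 0.6865
F(t) = 1 - 0.6865
F(t) = 0.3135

0.3135


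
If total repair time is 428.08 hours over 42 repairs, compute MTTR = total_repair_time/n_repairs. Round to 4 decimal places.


total_repair_time = 428.08
n_repairs = 42
MTTR = 428.08 / 42
MTTR = 10.1924

10.1924


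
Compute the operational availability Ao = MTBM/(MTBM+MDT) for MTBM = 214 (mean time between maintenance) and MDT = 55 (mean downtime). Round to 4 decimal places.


MTBM = 214
MDT = 55
MTBM + MDT = 269
Ao = 214 / 269
Ao = 0.7955

0.7955


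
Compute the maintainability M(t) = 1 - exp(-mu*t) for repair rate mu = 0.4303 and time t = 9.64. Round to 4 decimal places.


mu = 0.4303, t = 9.64
mu * t = 0.4303 * 9.64 = 4.1481
exp(-4.1481) = 0.0158
M(t) = 1 - 0.0158
M(t) = 0.9842

0.9842


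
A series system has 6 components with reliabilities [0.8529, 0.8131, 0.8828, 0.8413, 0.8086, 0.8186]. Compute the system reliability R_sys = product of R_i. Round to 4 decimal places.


Components: [0.8529, 0.8131, 0.8828, 0.8413, 0.8086, 0.8186]
After component 1 (R=0.8529): product = 0.8529
After component 2 (R=0.8131): product = 0.6935
After component 3 (R=0.8828): product = 0.6122
After component 4 (R=0.8413): product = 0.5151
After component 5 (R=0.8086): product = 0.4165
After component 6 (R=0.8186): product = 0.3409
R_sys = 0.3409

0.3409


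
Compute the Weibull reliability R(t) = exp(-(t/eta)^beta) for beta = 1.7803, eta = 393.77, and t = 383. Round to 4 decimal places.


beta = 1.7803, eta = 393.77, t = 383
t/eta = 383 / 393.77 = 0.9726
(t/eta)^beta = 0.9726^1.7803 = 0.9518
R(t) = exp(-0.9518)
R(t) = 0.386

0.386


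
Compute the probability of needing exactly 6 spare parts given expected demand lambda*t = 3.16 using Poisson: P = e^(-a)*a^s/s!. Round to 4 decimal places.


a = 3.16, s = 6
e^(-a) = e^(-3.16) = 0.0424
a^s = 3.16^6 = 995.6862
s! = 720
P = 0.0424 * 995.6862 / 720
P = 0.0587

0.0587


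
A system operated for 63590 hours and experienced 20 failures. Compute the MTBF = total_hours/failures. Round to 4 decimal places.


total_hours = 63590
failures = 20
MTBF = 63590 / 20
MTBF = 3179.5

3179.5


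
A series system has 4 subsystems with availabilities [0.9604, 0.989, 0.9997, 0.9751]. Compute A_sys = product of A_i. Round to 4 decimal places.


Subsystems: [0.9604, 0.989, 0.9997, 0.9751]
After subsystem 1 (A=0.9604): product = 0.9604
After subsystem 2 (A=0.989): product = 0.9498
After subsystem 3 (A=0.9997): product = 0.9496
After subsystem 4 (A=0.9751): product = 0.9259
A_sys = 0.9259

0.9259


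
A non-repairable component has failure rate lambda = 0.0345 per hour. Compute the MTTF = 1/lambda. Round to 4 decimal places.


lambda = 0.0345
MTTF = 1 / 0.0345
MTTF = 28.9855

28.9855


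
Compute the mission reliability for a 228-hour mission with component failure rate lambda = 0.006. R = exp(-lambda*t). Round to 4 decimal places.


lambda = 0.006
mission_time = 228
lambda * t = 0.006 * 228 = 1.368
R = exp(-1.368)
R = 0.2546

0.2546


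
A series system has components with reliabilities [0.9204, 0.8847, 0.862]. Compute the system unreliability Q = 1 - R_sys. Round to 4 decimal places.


Components: [0.9204, 0.8847, 0.862]
After component 1: product = 0.9204
After component 2: product = 0.8143
After component 3: product = 0.7019
R_sys = 0.7019
Q = 1 - 0.7019 = 0.2981

0.2981


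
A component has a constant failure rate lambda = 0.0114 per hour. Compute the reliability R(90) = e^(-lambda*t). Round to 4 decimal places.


lambda = 0.0114
t = 90
lambda * t = 1.026
R(t) = e^(-1.026)
R(t) = 0.3584

0.3584


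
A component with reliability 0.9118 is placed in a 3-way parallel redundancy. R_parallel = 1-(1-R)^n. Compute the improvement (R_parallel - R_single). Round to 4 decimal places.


R_single = 0.9118, n = 3
1 - R_single = 0.0882
(1 - R_single)^n = 0.0882^3 = 0.0007
R_parallel = 1 - 0.0007 = 0.9993
Improvement = 0.9993 - 0.9118
Improvement = 0.0875

0.0875


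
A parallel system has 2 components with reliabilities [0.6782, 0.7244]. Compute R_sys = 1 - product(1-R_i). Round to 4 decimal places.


Components: [0.6782, 0.7244]
(1 - 0.6782) = 0.3218, running product = 0.3218
(1 - 0.7244) = 0.2756, running product = 0.0887
Product of (1-R_i) = 0.0887
R_sys = 1 - 0.0887 = 0.9113

0.9113


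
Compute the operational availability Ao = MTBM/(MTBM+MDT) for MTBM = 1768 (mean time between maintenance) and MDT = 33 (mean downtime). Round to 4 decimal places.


MTBM = 1768
MDT = 33
MTBM + MDT = 1801
Ao = 1768 / 1801
Ao = 0.9817

0.9817


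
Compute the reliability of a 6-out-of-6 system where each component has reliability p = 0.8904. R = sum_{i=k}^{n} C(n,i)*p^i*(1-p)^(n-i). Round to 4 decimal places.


k = 6, n = 6, p = 0.8904
i=6: C(6,6)=1 * 0.8904^6 * 0.1096^0 = 0.4983
R = sum of terms = 0.4983

0.4983


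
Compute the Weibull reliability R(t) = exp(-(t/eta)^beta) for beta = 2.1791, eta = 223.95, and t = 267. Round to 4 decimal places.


beta = 2.1791, eta = 223.95, t = 267
t/eta = 267 / 223.95 = 1.1922
(t/eta)^beta = 1.1922^2.1791 = 1.4669
R(t) = exp(-1.4669)
R(t) = 0.2306

0.2306


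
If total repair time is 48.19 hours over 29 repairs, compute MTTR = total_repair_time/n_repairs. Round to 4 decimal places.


total_repair_time = 48.19
n_repairs = 29
MTTR = 48.19 / 29
MTTR = 1.6617

1.6617


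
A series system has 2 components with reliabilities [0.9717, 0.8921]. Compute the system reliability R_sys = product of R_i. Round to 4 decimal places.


Components: [0.9717, 0.8921]
After component 1 (R=0.9717): product = 0.9717
After component 2 (R=0.8921): product = 0.8669
R_sys = 0.8669

0.8669


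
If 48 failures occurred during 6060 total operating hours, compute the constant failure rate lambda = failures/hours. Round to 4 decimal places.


failures = 48
total_hours = 6060
lambda = 48 / 6060
lambda = 0.0079

0.0079


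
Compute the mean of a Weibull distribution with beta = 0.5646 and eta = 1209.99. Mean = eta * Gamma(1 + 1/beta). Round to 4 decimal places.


beta = 0.5646, eta = 1209.99
1/beta = 1.7712
1 + 1/beta = 2.7712
Gamma(2.7712) = 1.6366
Mean = 1209.99 * 1.6366
Mean = 1980.3169

1980.3169


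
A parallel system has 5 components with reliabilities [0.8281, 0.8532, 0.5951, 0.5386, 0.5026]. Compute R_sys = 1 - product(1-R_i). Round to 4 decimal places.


Components: [0.8281, 0.8532, 0.5951, 0.5386, 0.5026]
(1 - 0.8281) = 0.1719, running product = 0.1719
(1 - 0.8532) = 0.1468, running product = 0.0252
(1 - 0.5951) = 0.4049, running product = 0.0102
(1 - 0.5386) = 0.4614, running product = 0.0047
(1 - 0.5026) = 0.4974, running product = 0.0023
Product of (1-R_i) = 0.0023
R_sys = 1 - 0.0023 = 0.9977

0.9977


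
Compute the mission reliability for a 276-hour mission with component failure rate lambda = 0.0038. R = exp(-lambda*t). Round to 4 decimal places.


lambda = 0.0038
mission_time = 276
lambda * t = 0.0038 * 276 = 1.0488
R = exp(-1.0488)
R = 0.3504

0.3504


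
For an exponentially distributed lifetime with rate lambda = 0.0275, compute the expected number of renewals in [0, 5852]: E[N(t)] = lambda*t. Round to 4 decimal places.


lambda = 0.0275
t = 5852
E[N(t)] = lambda * t
E[N(t)] = 0.0275 * 5852
E[N(t)] = 160.93

160.93


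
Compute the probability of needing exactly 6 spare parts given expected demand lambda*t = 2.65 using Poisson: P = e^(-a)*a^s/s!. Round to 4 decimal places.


a = 2.65, s = 6
e^(-a) = e^(-2.65) = 0.0707
a^s = 2.65^6 = 346.3181
s! = 720
P = 0.0707 * 346.3181 / 720
P = 0.034

0.034


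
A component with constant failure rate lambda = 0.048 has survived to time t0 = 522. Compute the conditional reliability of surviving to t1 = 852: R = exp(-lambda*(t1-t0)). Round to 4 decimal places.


lambda = 0.048
t0 = 522, t1 = 852
t1 - t0 = 330
lambda * (t1-t0) = 0.048 * 330 = 15.84
R = exp(-15.84)
R = 0.0

0.0


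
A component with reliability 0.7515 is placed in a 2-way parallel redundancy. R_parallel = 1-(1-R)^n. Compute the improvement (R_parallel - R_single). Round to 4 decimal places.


R_single = 0.7515, n = 2
1 - R_single = 0.2485
(1 - R_single)^n = 0.2485^2 = 0.0618
R_parallel = 1 - 0.0618 = 0.9382
Improvement = 0.9382 - 0.7515
Improvement = 0.1867

0.1867


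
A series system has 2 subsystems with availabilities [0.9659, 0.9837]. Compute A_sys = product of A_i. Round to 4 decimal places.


Subsystems: [0.9659, 0.9837]
After subsystem 1 (A=0.9659): product = 0.9659
After subsystem 2 (A=0.9837): product = 0.9502
A_sys = 0.9502

0.9502


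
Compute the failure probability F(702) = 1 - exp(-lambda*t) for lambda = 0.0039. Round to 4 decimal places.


lambda = 0.0039, t = 702
lambda * t = 2.7378
exp(-2.7378) = 0.0647
F(t) = 1 - 0.0647
F(t) = 0.9353

0.9353


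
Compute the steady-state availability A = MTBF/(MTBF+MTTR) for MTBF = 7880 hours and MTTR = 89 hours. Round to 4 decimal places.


MTBF = 7880
MTTR = 89
MTBF + MTTR = 7969
A = 7880 / 7969
A = 0.9888

0.9888


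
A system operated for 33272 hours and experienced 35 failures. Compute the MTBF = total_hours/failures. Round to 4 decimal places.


total_hours = 33272
failures = 35
MTBF = 33272 / 35
MTBF = 950.6286

950.6286


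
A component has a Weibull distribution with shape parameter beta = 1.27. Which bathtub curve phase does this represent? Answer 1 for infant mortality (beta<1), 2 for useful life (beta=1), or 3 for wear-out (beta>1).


beta = 1.27
Compare beta to 1:
beta < 1 => infant mortality (phase 1)
beta = 1 => useful life (phase 2)
beta > 1 => wear-out (phase 3)
Since beta = 1.27, this is wear-out (increasing failure rate)
Phase = 3

3


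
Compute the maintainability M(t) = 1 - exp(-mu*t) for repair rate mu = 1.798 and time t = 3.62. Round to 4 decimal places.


mu = 1.798, t = 3.62
mu * t = 1.798 * 3.62 = 6.5088
exp(-6.5088) = 0.0015
M(t) = 1 - 0.0015
M(t) = 0.9985

0.9985


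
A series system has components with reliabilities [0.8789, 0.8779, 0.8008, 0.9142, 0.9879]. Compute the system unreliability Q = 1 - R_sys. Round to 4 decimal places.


Components: [0.8789, 0.8779, 0.8008, 0.9142, 0.9879]
After component 1: product = 0.8789
After component 2: product = 0.7716
After component 3: product = 0.6179
After component 4: product = 0.5649
After component 5: product = 0.558
R_sys = 0.558
Q = 1 - 0.558 = 0.442

0.442


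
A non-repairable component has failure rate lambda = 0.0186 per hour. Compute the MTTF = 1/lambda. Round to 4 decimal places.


lambda = 0.0186
MTTF = 1 / 0.0186
MTTF = 53.7634

53.7634


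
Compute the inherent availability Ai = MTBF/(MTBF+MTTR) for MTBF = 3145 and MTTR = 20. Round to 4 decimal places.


MTBF = 3145
MTTR = 20
MTBF + MTTR = 3165
Ai = 3145 / 3165
Ai = 0.9937

0.9937


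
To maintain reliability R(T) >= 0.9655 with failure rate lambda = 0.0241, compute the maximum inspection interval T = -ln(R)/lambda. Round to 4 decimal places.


R_target = 0.9655
lambda = 0.0241
-ln(0.9655) = 0.0351
T = 0.0351 / 0.0241
T = 1.4568

1.4568


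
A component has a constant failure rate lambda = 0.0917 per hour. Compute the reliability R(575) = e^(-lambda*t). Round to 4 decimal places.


lambda = 0.0917
t = 575
lambda * t = 52.7275
R(t) = e^(-52.7275)
R(t) = 0.0

0.0


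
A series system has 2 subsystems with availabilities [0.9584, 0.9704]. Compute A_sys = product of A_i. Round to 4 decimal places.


Subsystems: [0.9584, 0.9704]
After subsystem 1 (A=0.9584): product = 0.9584
After subsystem 2 (A=0.9704): product = 0.93
A_sys = 0.93

0.93


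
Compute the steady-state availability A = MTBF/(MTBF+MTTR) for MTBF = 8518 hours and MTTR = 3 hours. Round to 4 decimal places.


MTBF = 8518
MTTR = 3
MTBF + MTTR = 8521
A = 8518 / 8521
A = 0.9996

0.9996


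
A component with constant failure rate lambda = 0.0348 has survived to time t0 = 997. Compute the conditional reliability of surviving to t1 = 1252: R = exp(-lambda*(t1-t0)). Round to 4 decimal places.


lambda = 0.0348
t0 = 997, t1 = 1252
t1 - t0 = 255
lambda * (t1-t0) = 0.0348 * 255 = 8.874
R = exp(-8.874)
R = 0.0001

0.0001


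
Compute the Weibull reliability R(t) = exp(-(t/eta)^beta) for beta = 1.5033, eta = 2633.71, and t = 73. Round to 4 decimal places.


beta = 1.5033, eta = 2633.71, t = 73
t/eta = 73 / 2633.71 = 0.0277
(t/eta)^beta = 0.0277^1.5033 = 0.0046
R(t) = exp(-0.0046)
R(t) = 0.9955

0.9955


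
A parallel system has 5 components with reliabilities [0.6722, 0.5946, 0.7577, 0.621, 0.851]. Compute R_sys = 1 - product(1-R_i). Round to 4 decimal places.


Components: [0.6722, 0.5946, 0.7577, 0.621, 0.851]
(1 - 0.6722) = 0.3278, running product = 0.3278
(1 - 0.5946) = 0.4054, running product = 0.1329
(1 - 0.7577) = 0.2423, running product = 0.0322
(1 - 0.621) = 0.379, running product = 0.0122
(1 - 0.851) = 0.149, running product = 0.0018
Product of (1-R_i) = 0.0018
R_sys = 1 - 0.0018 = 0.9982

0.9982


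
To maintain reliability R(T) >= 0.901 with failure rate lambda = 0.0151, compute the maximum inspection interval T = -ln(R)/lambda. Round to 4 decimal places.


R_target = 0.901
lambda = 0.0151
-ln(0.901) = 0.1043
T = 0.1043 / 0.0151
T = 6.904

6.904


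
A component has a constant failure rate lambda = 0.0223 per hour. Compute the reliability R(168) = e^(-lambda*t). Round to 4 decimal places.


lambda = 0.0223
t = 168
lambda * t = 3.7464
R(t) = e^(-3.7464)
R(t) = 0.0236

0.0236


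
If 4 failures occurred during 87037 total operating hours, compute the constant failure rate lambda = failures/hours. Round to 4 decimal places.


failures = 4
total_hours = 87037
lambda = 4 / 87037
lambda = 0.0

0.0


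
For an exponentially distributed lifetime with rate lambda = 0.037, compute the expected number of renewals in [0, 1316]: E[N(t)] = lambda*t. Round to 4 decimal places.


lambda = 0.037
t = 1316
E[N(t)] = lambda * t
E[N(t)] = 0.037 * 1316
E[N(t)] = 48.692

48.692


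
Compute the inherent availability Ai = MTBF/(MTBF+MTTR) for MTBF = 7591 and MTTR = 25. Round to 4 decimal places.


MTBF = 7591
MTTR = 25
MTBF + MTTR = 7616
Ai = 7591 / 7616
Ai = 0.9967

0.9967


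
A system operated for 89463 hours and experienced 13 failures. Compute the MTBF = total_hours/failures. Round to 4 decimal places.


total_hours = 89463
failures = 13
MTBF = 89463 / 13
MTBF = 6881.7692

6881.7692


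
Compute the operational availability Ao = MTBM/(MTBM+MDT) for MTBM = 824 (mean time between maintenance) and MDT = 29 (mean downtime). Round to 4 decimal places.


MTBM = 824
MDT = 29
MTBM + MDT = 853
Ao = 824 / 853
Ao = 0.966

0.966


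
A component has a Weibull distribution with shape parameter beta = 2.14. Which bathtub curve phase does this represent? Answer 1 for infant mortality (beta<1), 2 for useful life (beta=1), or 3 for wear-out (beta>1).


beta = 2.14
Compare beta to 1:
beta < 1 => infant mortality (phase 1)
beta = 1 => useful life (phase 2)
beta > 1 => wear-out (phase 3)
Since beta = 2.14, this is wear-out (increasing failure rate)
Phase = 3

3


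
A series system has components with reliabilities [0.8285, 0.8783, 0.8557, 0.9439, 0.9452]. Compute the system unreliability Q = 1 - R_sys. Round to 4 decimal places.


Components: [0.8285, 0.8783, 0.8557, 0.9439, 0.9452]
After component 1: product = 0.8285
After component 2: product = 0.7277
After component 3: product = 0.6227
After component 4: product = 0.5877
After component 5: product = 0.5555
R_sys = 0.5555
Q = 1 - 0.5555 = 0.4445

0.4445


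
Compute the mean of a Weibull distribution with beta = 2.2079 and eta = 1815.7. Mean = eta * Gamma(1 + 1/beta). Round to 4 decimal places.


beta = 2.2079, eta = 1815.7
1/beta = 0.4529
1 + 1/beta = 1.4529
Gamma(1.4529) = 0.8856
Mean = 1815.7 * 0.8856
Mean = 1608.0489

1608.0489


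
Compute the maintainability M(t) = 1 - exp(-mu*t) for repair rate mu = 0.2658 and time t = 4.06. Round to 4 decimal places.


mu = 0.2658, t = 4.06
mu * t = 0.2658 * 4.06 = 1.0791
exp(-1.0791) = 0.3399
M(t) = 1 - 0.3399
M(t) = 0.6601

0.6601


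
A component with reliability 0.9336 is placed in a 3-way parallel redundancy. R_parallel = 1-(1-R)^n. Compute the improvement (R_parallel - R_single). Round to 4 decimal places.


R_single = 0.9336, n = 3
1 - R_single = 0.0664
(1 - R_single)^n = 0.0664^3 = 0.0003
R_parallel = 1 - 0.0003 = 0.9997
Improvement = 0.9997 - 0.9336
Improvement = 0.0661

0.0661


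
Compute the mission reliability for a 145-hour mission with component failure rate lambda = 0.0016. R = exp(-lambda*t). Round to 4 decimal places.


lambda = 0.0016
mission_time = 145
lambda * t = 0.0016 * 145 = 0.232
R = exp(-0.232)
R = 0.7929

0.7929


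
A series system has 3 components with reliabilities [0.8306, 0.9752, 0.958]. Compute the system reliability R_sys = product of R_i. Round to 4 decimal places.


Components: [0.8306, 0.9752, 0.958]
After component 1 (R=0.8306): product = 0.8306
After component 2 (R=0.9752): product = 0.81
After component 3 (R=0.958): product = 0.776
R_sys = 0.776

0.776


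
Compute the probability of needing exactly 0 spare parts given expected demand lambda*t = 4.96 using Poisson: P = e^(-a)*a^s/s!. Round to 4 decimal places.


a = 4.96, s = 0
e^(-a) = e^(-4.96) = 0.007
a^s = 4.96^0 = 1.0
s! = 1
P = 0.007 * 1.0 / 1
P = 0.007

0.007


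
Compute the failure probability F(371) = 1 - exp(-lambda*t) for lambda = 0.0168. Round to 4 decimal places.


lambda = 0.0168, t = 371
lambda * t = 6.2328
exp(-6.2328) = 0.002
F(t) = 1 - 0.002
F(t) = 0.998

0.998


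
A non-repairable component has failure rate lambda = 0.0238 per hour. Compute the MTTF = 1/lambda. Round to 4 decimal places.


lambda = 0.0238
MTTF = 1 / 0.0238
MTTF = 42.0168

42.0168


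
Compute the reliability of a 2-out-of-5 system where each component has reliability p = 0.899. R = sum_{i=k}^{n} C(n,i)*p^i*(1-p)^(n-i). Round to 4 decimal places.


k = 2, n = 5, p = 0.899
i=2: C(5,2)=10 * 0.899^2 * 0.101^3 = 0.0083
i=3: C(5,3)=10 * 0.899^3 * 0.101^2 = 0.0741
i=4: C(5,4)=5 * 0.899^4 * 0.101^1 = 0.3299
i=5: C(5,5)=1 * 0.899^5 * 0.101^0 = 0.5872
R = sum of terms = 0.9995

0.9995


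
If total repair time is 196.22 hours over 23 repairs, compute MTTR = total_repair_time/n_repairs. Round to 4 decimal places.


total_repair_time = 196.22
n_repairs = 23
MTTR = 196.22 / 23
MTTR = 8.5313

8.5313


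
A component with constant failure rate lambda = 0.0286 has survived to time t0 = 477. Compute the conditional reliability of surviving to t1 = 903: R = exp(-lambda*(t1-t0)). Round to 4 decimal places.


lambda = 0.0286
t0 = 477, t1 = 903
t1 - t0 = 426
lambda * (t1-t0) = 0.0286 * 426 = 12.1836
R = exp(-12.1836)
R = 0.0

0.0


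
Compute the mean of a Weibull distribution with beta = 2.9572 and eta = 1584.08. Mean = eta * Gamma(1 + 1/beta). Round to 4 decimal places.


beta = 2.9572, eta = 1584.08
1/beta = 0.3382
1 + 1/beta = 1.3382
Gamma(1.3382) = 0.8924
Mean = 1584.08 * 0.8924
Mean = 1413.6682

1413.6682


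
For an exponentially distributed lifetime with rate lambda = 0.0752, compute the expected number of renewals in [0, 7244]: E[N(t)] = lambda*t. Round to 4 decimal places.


lambda = 0.0752
t = 7244
E[N(t)] = lambda * t
E[N(t)] = 0.0752 * 7244
E[N(t)] = 544.7488

544.7488


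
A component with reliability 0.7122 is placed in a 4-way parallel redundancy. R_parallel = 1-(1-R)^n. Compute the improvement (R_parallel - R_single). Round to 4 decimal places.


R_single = 0.7122, n = 4
1 - R_single = 0.2878
(1 - R_single)^n = 0.2878^4 = 0.0069
R_parallel = 1 - 0.0069 = 0.9931
Improvement = 0.9931 - 0.7122
Improvement = 0.2809

0.2809


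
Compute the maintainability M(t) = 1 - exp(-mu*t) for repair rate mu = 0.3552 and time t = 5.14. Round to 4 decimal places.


mu = 0.3552, t = 5.14
mu * t = 0.3552 * 5.14 = 1.8257
exp(-1.8257) = 0.1611
M(t) = 1 - 0.1611
M(t) = 0.8389

0.8389


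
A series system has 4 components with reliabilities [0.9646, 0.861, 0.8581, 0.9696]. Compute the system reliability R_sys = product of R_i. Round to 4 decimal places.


Components: [0.9646, 0.861, 0.8581, 0.9696]
After component 1 (R=0.9646): product = 0.9646
After component 2 (R=0.861): product = 0.8305
After component 3 (R=0.8581): product = 0.7127
After component 4 (R=0.9696): product = 0.691
R_sys = 0.691

0.691


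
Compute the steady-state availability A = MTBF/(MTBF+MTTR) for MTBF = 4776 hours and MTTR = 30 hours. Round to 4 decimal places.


MTBF = 4776
MTTR = 30
MTBF + MTTR = 4806
A = 4776 / 4806
A = 0.9938

0.9938


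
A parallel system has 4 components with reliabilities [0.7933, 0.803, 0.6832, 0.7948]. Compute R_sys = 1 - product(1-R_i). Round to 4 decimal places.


Components: [0.7933, 0.803, 0.6832, 0.7948]
(1 - 0.7933) = 0.2067, running product = 0.2067
(1 - 0.803) = 0.197, running product = 0.0407
(1 - 0.6832) = 0.3168, running product = 0.0129
(1 - 0.7948) = 0.2052, running product = 0.0026
Product of (1-R_i) = 0.0026
R_sys = 1 - 0.0026 = 0.9974

0.9974


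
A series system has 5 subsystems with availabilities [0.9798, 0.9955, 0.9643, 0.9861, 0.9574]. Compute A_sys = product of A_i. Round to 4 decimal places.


Subsystems: [0.9798, 0.9955, 0.9643, 0.9861, 0.9574]
After subsystem 1 (A=0.9798): product = 0.9798
After subsystem 2 (A=0.9955): product = 0.9754
After subsystem 3 (A=0.9643): product = 0.9406
After subsystem 4 (A=0.9861): product = 0.9275
After subsystem 5 (A=0.9574): product = 0.888
A_sys = 0.888

0.888


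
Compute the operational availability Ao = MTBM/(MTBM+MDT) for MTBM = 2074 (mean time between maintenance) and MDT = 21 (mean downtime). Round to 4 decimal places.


MTBM = 2074
MDT = 21
MTBM + MDT = 2095
Ao = 2074 / 2095
Ao = 0.99

0.99


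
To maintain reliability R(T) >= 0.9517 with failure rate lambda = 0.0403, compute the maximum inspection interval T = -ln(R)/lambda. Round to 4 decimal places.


R_target = 0.9517
lambda = 0.0403
-ln(0.9517) = 0.0495
T = 0.0495 / 0.0403
T = 1.2284

1.2284


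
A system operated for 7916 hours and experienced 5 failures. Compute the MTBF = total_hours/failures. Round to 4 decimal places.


total_hours = 7916
failures = 5
MTBF = 7916 / 5
MTBF = 1583.2

1583.2


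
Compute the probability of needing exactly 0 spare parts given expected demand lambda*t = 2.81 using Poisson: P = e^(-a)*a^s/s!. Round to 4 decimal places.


a = 2.81, s = 0
e^(-a) = e^(-2.81) = 0.0602
a^s = 2.81^0 = 1.0
s! = 1
P = 0.0602 * 1.0 / 1
P = 0.0602

0.0602


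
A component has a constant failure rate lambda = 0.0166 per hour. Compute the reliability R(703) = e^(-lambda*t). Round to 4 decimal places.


lambda = 0.0166
t = 703
lambda * t = 11.6698
R(t) = e^(-11.6698)
R(t) = 0.0

0.0


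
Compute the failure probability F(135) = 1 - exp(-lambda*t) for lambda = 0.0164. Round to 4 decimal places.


lambda = 0.0164, t = 135
lambda * t = 2.214
exp(-2.214) = 0.1093
F(t) = 1 - 0.1093
F(t) = 0.8907

0.8907


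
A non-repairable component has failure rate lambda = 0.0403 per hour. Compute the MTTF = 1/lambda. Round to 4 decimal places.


lambda = 0.0403
MTTF = 1 / 0.0403
MTTF = 24.8139

24.8139


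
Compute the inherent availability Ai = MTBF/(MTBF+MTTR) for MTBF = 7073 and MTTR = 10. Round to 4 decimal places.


MTBF = 7073
MTTR = 10
MTBF + MTTR = 7083
Ai = 7073 / 7083
Ai = 0.9986

0.9986


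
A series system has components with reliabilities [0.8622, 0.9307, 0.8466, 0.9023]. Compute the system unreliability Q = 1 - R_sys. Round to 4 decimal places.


Components: [0.8622, 0.9307, 0.8466, 0.9023]
After component 1: product = 0.8622
After component 2: product = 0.8024
After component 3: product = 0.6794
After component 4: product = 0.613
R_sys = 0.613
Q = 1 - 0.613 = 0.387

0.387


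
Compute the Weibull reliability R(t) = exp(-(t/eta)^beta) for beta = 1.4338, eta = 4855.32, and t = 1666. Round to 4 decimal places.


beta = 1.4338, eta = 4855.32, t = 1666
t/eta = 1666 / 4855.32 = 0.3431
(t/eta)^beta = 0.3431^1.4338 = 0.2157
R(t) = exp(-0.2157)
R(t) = 0.8059

0.8059


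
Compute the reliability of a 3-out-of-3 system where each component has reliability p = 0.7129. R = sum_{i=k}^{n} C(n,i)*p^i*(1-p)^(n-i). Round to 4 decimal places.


k = 3, n = 3, p = 0.7129
i=3: C(3,3)=1 * 0.7129^3 * 0.2871^0 = 0.3623
R = sum of terms = 0.3623

0.3623


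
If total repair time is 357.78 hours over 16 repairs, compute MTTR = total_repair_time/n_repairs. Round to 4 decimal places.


total_repair_time = 357.78
n_repairs = 16
MTTR = 357.78 / 16
MTTR = 22.3612

22.3612


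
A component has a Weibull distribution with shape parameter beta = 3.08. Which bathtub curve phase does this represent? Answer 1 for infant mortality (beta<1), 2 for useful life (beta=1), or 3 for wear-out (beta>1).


beta = 3.08
Compare beta to 1:
beta < 1 => infant mortality (phase 1)
beta = 1 => useful life (phase 2)
beta > 1 => wear-out (phase 3)
Since beta = 3.08, this is wear-out (increasing failure rate)
Phase = 3

3


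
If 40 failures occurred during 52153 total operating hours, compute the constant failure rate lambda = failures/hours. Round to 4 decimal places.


failures = 40
total_hours = 52153
lambda = 40 / 52153
lambda = 0.0008

0.0008


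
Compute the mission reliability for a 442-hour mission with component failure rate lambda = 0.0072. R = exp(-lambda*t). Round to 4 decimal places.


lambda = 0.0072
mission_time = 442
lambda * t = 0.0072 * 442 = 3.1824
R = exp(-3.1824)
R = 0.0415

0.0415


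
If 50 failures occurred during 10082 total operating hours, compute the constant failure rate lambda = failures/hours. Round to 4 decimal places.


failures = 50
total_hours = 10082
lambda = 50 / 10082
lambda = 0.005

0.005


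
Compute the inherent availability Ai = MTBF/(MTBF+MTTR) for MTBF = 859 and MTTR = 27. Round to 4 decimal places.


MTBF = 859
MTTR = 27
MTBF + MTTR = 886
Ai = 859 / 886
Ai = 0.9695

0.9695


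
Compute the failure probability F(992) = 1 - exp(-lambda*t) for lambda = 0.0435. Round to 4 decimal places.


lambda = 0.0435, t = 992
lambda * t = 43.152
exp(-43.152) = 0.0
F(t) = 1 - 0.0
F(t) = 1.0

1.0


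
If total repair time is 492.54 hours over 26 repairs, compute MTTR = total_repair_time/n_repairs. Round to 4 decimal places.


total_repair_time = 492.54
n_repairs = 26
MTTR = 492.54 / 26
MTTR = 18.9438

18.9438


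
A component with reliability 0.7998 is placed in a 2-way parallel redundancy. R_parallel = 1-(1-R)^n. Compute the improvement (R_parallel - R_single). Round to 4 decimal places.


R_single = 0.7998, n = 2
1 - R_single = 0.2002
(1 - R_single)^n = 0.2002^2 = 0.0401
R_parallel = 1 - 0.0401 = 0.9599
Improvement = 0.9599 - 0.7998
Improvement = 0.1601

0.1601


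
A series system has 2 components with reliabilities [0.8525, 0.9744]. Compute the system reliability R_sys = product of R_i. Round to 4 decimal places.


Components: [0.8525, 0.9744]
After component 1 (R=0.8525): product = 0.8525
After component 2 (R=0.9744): product = 0.8307
R_sys = 0.8307

0.8307


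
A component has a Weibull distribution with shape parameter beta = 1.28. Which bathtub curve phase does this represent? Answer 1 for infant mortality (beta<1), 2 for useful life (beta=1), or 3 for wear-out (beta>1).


beta = 1.28
Compare beta to 1:
beta < 1 => infant mortality (phase 1)
beta = 1 => useful life (phase 2)
beta > 1 => wear-out (phase 3)
Since beta = 1.28, this is wear-out (increasing failure rate)
Phase = 3

3


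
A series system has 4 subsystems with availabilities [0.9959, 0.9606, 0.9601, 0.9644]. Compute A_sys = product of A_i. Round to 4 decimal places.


Subsystems: [0.9959, 0.9606, 0.9601, 0.9644]
After subsystem 1 (A=0.9959): product = 0.9959
After subsystem 2 (A=0.9606): product = 0.9567
After subsystem 3 (A=0.9601): product = 0.9185
After subsystem 4 (A=0.9644): product = 0.8858
A_sys = 0.8858

0.8858


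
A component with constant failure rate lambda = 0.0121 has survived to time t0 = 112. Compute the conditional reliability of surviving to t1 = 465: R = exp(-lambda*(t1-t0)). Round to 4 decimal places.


lambda = 0.0121
t0 = 112, t1 = 465
t1 - t0 = 353
lambda * (t1-t0) = 0.0121 * 353 = 4.2713
R = exp(-4.2713)
R = 0.014

0.014
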